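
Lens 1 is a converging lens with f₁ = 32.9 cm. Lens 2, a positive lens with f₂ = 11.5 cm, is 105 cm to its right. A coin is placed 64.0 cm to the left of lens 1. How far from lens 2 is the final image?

16.6 cm

Lens 1: 1/d_i1 = 1/f₁ − 1/d_o1 = 1/(32.9) − 1/(64.0) = 0.01477, so d_i1 = 67.70 cm.
The intermediate image is 67.70 cm to the right of lens 1, which is 105 − (67.70) = 37.30 cm to the left of lens 2, so d_o2 = +37.30 cm.
Lens 2: 1/d_i2 = 1/f₂ − 1/d_o2 = 1/(11.5) − 1/(37.30) = 0.06015, so d_i2 = 16.6 cm.
The final image is real, 16.6 cm to the right of lens 2 (overall magnification ≈ 0.47).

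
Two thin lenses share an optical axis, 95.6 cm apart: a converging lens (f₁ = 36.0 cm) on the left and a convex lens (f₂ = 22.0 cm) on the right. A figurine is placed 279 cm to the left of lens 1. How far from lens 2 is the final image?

Lens 1: 1/d_i1 = 1/f₁ − 1/d_o1 = 1/(36.0) − 1/(279) = 0.02419, so d_i1 = 41.33 cm.
The intermediate image is 41.33 cm to the right of lens 1, which is 95.6 − (41.33) = 54.27 cm to the left of lens 2, so d_o2 = +54.27 cm.
Lens 2: 1/d_i2 = 1/f₂ − 1/d_o2 = 1/(22.0) − 1/(54.27) = 0.02703, so d_i2 = 37.0 cm.
The final image is real, 37.0 cm to the right of lens 2 (overall magnification ≈ 0.10).

37.0 cm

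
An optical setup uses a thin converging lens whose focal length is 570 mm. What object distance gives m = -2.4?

m = −d_i/d_o ⇒ d_i = −m·d_o.
1/f = 1/d_o + 1/d_i = 1/d_o − 1/(m·d_o) = (1 − 1/m)/d_o, so d_o = f(1 − 1/m) = (570.0)(1 − 1/(-2.4)) = 808 mm.

808 mm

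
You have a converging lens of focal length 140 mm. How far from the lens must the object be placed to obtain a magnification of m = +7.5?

121 mm

m = −d_i/d_o ⇒ d_i = −m·d_o.
1/f = 1/d_o + 1/d_i = 1/d_o − 1/(m·d_o) = (1 − 1/m)/d_o, so d_o = f(1 − 1/m) = (140.0)(1 − 1/(+7.5)) = 121 mm.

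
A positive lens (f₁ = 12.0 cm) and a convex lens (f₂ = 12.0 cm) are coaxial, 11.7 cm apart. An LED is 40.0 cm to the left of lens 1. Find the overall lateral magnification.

m = -0.295

Lens 1: 1/d_i1 = 1/(12.0) − 1/(40.0) = 0.05833, so d_i1 = 17.14 cm; m₁ = −d_i1/d_o1 = -0.4285.
d_o2 = 11.7 − (17.14) = -5.440 cm (virtual object).
Lens 2: 1/d_i2 = 1/(12.0) − 1/(-5.440) = 0.2672, so d_i2 = 3.743 cm; m₂ = −d_i2/d_o2 = +0.6881.
m = m₁·m₂ = (-0.4285)(+0.6881) = -0.295.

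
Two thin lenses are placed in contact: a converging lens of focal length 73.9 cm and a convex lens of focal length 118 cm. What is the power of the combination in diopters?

P = +2.20 D

P₁ = 1/f₁ = 1/(0.739 m) = +1.353 D; P₂ = 1/f₂ = 1/(1.18 m) = +0.8475 D.
For thin lenses in contact, P = P₁ + P₂ = (+1.353) + (+0.8475) = +2.20 D.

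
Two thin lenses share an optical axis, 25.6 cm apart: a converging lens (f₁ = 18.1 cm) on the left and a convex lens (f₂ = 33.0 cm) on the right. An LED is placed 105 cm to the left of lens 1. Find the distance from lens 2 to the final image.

4.21 cm

Lens 1: 1/d_i1 = 1/f₁ − 1/d_o1 = 1/(18.1) − 1/(105) = 0.04572, so d_i1 = 21.87 cm.
The intermediate image is 21.87 cm to the right of lens 1, which is 25.6 − (21.87) = 3.730 cm to the left of lens 2, so d_o2 = +3.730 cm.
Lens 2: 1/d_i2 = 1/f₂ − 1/d_o2 = 1/(33.0) − 1/(3.730) = -0.2378, so d_i2 = -4.21 cm.
The final image is virtual, 4.21 cm to the left of lens 2 (overall magnification ≈ -0.23).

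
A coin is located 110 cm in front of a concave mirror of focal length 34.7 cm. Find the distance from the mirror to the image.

50.7 cm

Mirror equation: 1/d_i = 1/f − 1/d_o = 1/(34.70) − 1/(110) = 0.02882 − 0.009091 = 0.01973, so d_i = 50.7 cm.
The image is real, inverted and reduced, in front of the mirror.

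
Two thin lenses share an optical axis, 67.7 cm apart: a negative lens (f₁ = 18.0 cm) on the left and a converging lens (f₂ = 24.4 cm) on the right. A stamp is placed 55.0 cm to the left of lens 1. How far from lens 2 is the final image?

34.9 cm

Lens 1 is diverging, so f₁ = −18.0 cm.
Lens 1: 1/d_i1 = 1/f₁ − 1/d_o1 = 1/(-18.0) − 1/(55.0) = -0.07374, so d_i1 = -13.56 cm.
The intermediate image is 13.56 cm to the left of lens 1 (virtual), which is 67.7 − (-13.56) = 81.26 cm to the left of lens 2, so d_o2 = +81.26 cm.
Lens 2: 1/d_i2 = 1/f₂ − 1/d_o2 = 1/(24.4) − 1/(81.26) = 0.02868, so d_i2 = 34.9 cm.
The final image is real, 34.9 cm to the right of lens 2 (overall magnification ≈ -0.11).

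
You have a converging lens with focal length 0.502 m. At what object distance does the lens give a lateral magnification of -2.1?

0.741 m

m = −d_i/d_o ⇒ d_i = −m·d_o.
1/f = 1/d_o + 1/d_i = 1/d_o − 1/(m·d_o) = (1 − 1/m)/d_o, so d_o = f(1 − 1/m) = (0.5020)(1 − 1/(-2.1)) = 0.741 m.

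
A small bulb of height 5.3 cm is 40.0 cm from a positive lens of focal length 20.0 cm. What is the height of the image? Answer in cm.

1/d_i = 1/f − 1/d_o = 1/(20.00) − 1/(40.0) = 0.02500, so d_i = 40.00 cm.
m = −d_i/d_o = -1.000.
|h_i| = |m|·h_o = 1.000 × 5.3 = 5.30 cm. The image is real, inverted and same size, on the far side of the lens.

5.30 cm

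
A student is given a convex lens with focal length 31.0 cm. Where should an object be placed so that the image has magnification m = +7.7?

m = −d_i/d_o ⇒ d_i = −m·d_o.
1/f = 1/d_o + 1/d_i = 1/d_o − 1/(m·d_o) = (1 − 1/m)/d_o, so d_o = f(1 − 1/m) = (31.00)(1 − 1/(+7.7)) = 27.0 cm.

27.0 cm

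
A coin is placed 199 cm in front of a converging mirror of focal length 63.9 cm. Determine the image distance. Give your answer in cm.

Mirror equation: 1/q = 1/f − 1/p = 1/(63.90) − 1/(199) = 0.01565 − 0.005025 = 0.01062, so q = 94.1 cm.
The image is real, inverted and reduced, in front of the mirror.

94.1 cm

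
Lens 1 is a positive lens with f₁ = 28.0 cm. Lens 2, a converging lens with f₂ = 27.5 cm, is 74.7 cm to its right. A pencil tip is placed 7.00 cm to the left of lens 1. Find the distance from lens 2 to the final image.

40.9 cm

Lens 1: 1/d_i1 = 1/f₁ − 1/d_o1 = 1/(28.0) − 1/(7.00) = -0.1071, so d_i1 = -9.333 cm.
The intermediate image is 9.333 cm to the left of lens 1 (virtual), which is 74.7 − (-9.333) = 84.03 cm to the left of lens 2, so d_o2 = +84.03 cm.
Lens 2: 1/d_i2 = 1/f₂ − 1/d_o2 = 1/(27.5) − 1/(84.03) = 0.02446, so d_i2 = 40.9 cm.
The final image is real, 40.9 cm to the right of lens 2 (overall magnification ≈ -0.65).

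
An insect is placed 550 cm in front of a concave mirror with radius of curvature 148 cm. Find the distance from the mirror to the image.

f = R/2 = 148/2 = 74.00 cm.
Mirror equation: 1/v = 1/f − 1/u = 1/(74.00) − 1/(550) = 0.01351 − 0.001818 = 0.01170, so v = 85.5 cm.
The image is real, inverted and reduced, in front of the mirror.

85.5 cm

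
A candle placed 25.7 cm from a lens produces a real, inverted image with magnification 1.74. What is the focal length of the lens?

m = −d_i/d_o ⇒ d_i = −m·d_o = −(-1.74)·(25.7) = 44.72 cm.
1/f = 1/d_o + 1/d_i = 1/(25.7) + 1/(44.72) = 0.06127, so f = 16.3 cm.
Since f is positive, the lens is converging.

f = 16.3 cm (converging)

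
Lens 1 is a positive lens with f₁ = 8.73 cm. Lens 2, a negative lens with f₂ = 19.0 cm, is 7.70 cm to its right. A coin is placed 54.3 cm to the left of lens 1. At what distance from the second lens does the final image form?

Lens 1: 1/d_i1 = 1/f₁ − 1/d_o1 = 1/(8.73) − 1/(54.3) = 0.09613, so d_i1 = 10.40 cm.
The intermediate image is 10.40 cm to the right of lens 1, which lies 2.700 cm to the right of lens 2 — a virtual object — so d_o2 = −2.700 cm.
Lens 2 is diverging, so f₂ = −19.0 cm.
Lens 2: 1/d_i2 = 1/f₂ − 1/d_o2 = 1/(-19.0) − 1/(-2.700) = 0.3177, so d_i2 = 3.15 cm.
The final image is real, 3.15 cm to the right of lens 2 (overall magnification ≈ -0.22).

3.15 cm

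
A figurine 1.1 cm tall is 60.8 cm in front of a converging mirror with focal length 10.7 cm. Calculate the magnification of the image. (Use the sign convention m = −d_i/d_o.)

m = -0.214

1/d_i = 1/f − 1/d_o = 1/(10.70) − 1/(60.8) = 0.07701, so d_i = 12.99 cm.
m = −d_i/d_o = −(12.99)/(60.8) = -0.214.
The image is real, inverted and reduced, in front of the mirror.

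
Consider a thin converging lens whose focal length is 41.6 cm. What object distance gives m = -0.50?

125 cm

m = −d_i/d_o ⇒ d_i = −m·d_o.
1/f = 1/d_o + 1/d_i = 1/d_o − 1/(m·d_o) = (1 − 1/m)/d_o, so d_o = f(1 − 1/m) = (41.60)(1 − 1/(-0.50)) = 125 cm.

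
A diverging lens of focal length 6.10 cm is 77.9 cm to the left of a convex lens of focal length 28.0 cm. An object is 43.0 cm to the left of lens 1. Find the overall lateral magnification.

m = -0.0630

f₁ = −6.10 cm (diverging).
Lens 1: 1/d_i1 = 1/(-6.10) − 1/(43.0) = -0.1872, so d_i1 = -5.342 cm; m₁ = −d_i1/d_o1 = +0.1242.
d_o2 = 77.9 − (-5.342) = 83.24 cm.
Lens 2: 1/d_i2 = 1/(28.0) − 1/(83.24) = 0.02370, so d_i2 = 42.19 cm; m₂ = −d_i2/d_o2 = -0.5069.
m = m₁·m₂ = (+0.1242)(-0.5069) = -0.0630.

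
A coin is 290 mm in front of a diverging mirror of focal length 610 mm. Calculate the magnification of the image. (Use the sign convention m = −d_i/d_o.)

For a diverging mirror, f = -610 mm.
1/d_i = 1/f − 1/d_o = 1/(-610.0) − 1/(290) = -0.005088, so d_i = -196.6 mm.
m = −d_i/d_o = −(-196.6)/(290) = +0.678.
The image is virtual, upright and reduced, behind the mirror.

m = +0.678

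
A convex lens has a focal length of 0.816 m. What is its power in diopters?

P = 1/f = 1/(0.816 m) = +1.23 D.

P = +1.23 D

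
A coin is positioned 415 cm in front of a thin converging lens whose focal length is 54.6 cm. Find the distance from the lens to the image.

Lens equation: 1/v = 1/f − 1/u = 1/(54.60) − 1/(415) = 0.01832 − 0.002410 = 0.01591, so v = 62.9 cm.
The image is real, inverted and reduced, on the far side of the lens.

62.9 cm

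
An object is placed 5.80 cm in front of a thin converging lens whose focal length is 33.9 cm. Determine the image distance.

Thin-lens equation: 1/q = 1/f − 1/p = 1/(33.90) − 1/(5.80) = 0.02950 − 0.1724 = -0.1429, so q = -7.00 cm.
The image is virtual, upright and enlarged, on the same side as the object.

7.00 cm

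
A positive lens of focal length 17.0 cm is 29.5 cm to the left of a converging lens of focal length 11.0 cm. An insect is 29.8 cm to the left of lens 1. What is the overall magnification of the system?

Lens 1: 1/d_i1 = 1/(17.0) − 1/(29.8) = 0.02527, so d_i1 = 39.58 cm; m₁ = −d_i1/d_o1 = -1.328.
d_o2 = 29.5 − (39.58) = -10.08 cm (virtual object).
Lens 2: 1/d_i2 = 1/(11.0) − 1/(-10.08) = 0.1901, so d_i2 = 5.260 cm; m₂ = −d_i2/d_o2 = +0.5218.
m = m₁·m₂ = (-1.328)(+0.5218) = -0.693.

m = -0.693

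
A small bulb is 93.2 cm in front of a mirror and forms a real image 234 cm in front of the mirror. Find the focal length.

Real image ⇒ d_i = +234 cm.
1/f = 1/d_o + 1/d_i = 1/(93.2) + 1/(234) = 0.01500, so f = 66.7 cm.
Since f is positive, the mirror is concave.

f = 66.7 cm (concave)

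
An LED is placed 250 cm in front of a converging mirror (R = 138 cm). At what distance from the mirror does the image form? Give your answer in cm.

95.3 cm

f = R/2 = 138/2 = 69.00 cm.
Mirror equation: 1/q = 1/f − 1/p = 1/(69.00) − 1/(250) = 0.01449 − 0.004000 = 0.01049, so q = 95.3 cm.
The image is real, inverted and reduced, in front of the mirror.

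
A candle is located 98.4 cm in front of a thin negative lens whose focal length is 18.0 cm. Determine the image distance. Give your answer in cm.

For a negative lens, f = -18.0 cm.
Lens equation: 1/q = 1/f − 1/p = 1/(-18.00) − 1/(98.4) = -0.05556 − 0.01016 = -0.06572, so q = -15.2 cm.
The image is virtual, upright and reduced, on the same side as the object.

15.2 cm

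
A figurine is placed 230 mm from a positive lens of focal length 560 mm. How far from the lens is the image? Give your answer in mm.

390 mm

Lens equation: 1/q = 1/f − 1/p = 1/(560.0) − 1/(230) = 0.001786 − 0.004348 = -0.002562, so q = -390 mm.
The image is virtual, upright and enlarged, on the same side as the object.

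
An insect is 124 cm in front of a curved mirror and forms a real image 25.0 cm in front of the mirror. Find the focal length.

f = 20.8 cm (concave)

Real image ⇒ d_i = +25.0 cm.
1/f = 1/d_o + 1/d_i = 1/(124) + 1/(25.0) = 0.04806, so f = 20.8 cm.
Since f is positive, the curved mirror is concave.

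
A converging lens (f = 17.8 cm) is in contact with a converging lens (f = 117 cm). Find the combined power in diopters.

P = +6.47 D

P₁ = 1/f₁ = 1/(0.178 m) = +5.618 D; P₂ = 1/f₂ = 1/(1.17 m) = +0.8547 D.
For thin lenses in contact, P = P₁ + P₂ = (+5.618) + (+0.8547) = +6.47 D.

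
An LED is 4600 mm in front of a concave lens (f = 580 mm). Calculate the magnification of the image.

m = +0.112

For a concave lens, f = -580 mm.
1/d_i = 1/f − 1/d_o = 1/(-580.0) − 1/(4600) = -0.001942, so d_i = -515.1 mm.
m = −d_i/d_o = −(-515.1)/(4600) = +0.112.
The image is virtual, upright and reduced, on the same side as the object.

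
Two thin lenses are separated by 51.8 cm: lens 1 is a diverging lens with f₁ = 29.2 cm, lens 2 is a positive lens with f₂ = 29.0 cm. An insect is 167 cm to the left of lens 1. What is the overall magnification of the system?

f₁ = −29.2 cm (diverging).
Lens 1: 1/d_i1 = 1/(-29.2) − 1/(167) = -0.04023, so d_i1 = -24.85 cm; m₁ = −d_i1/d_o1 = +0.1488.
d_o2 = 51.8 − (-24.85) = 76.65 cm.
Lens 2: 1/d_i2 = 1/(29.0) − 1/(76.65) = 0.02144, so d_i2 = 46.65 cm; m₂ = −d_i2/d_o2 = -0.6086.
m = m₁·m₂ = (+0.1488)(-0.6086) = -0.0906.

m = -0.0906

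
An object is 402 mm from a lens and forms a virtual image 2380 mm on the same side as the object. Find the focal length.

f = 484 mm (converging)

Virtual image ⇒ d_i = −2380 mm.
1/f = 1/d_o + 1/d_i = 1/(402) + 1/(-2380) = 0.002067, so f = 484 mm.
Since f is positive, the lens is converging.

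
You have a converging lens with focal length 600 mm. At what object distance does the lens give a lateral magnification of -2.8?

m = −d_i/d_o ⇒ d_i = −m·d_o.
1/f = 1/d_o + 1/d_i = 1/d_o − 1/(m·d_o) = (1 − 1/m)/d_o, so d_o = f(1 − 1/m) = (600.0)(1 − 1/(-2.8)) = 814 mm.

814 mm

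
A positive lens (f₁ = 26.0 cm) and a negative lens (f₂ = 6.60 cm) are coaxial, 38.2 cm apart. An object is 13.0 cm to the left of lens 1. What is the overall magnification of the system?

Lens 1: 1/d_i1 = 1/(26.0) − 1/(13.0) = -0.03846, so d_i1 = -26.00 cm; m₁ = −d_i1/d_o1 = +2.000.
d_o2 = 38.2 − (-26.00) = 64.20 cm.
f₂ = −6.60 cm (diverging).
Lens 2: 1/d_i2 = 1/(-6.60) − 1/(64.20) = -0.1671, so d_i2 = -5.985 cm; m₂ = −d_i2/d_o2 = +0.09322.
m = m₁·m₂ = (+2.000)(+0.09322) = +0.186.

m = +0.186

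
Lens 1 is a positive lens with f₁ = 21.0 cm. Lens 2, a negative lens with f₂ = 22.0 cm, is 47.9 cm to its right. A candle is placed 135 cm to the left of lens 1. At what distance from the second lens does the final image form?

11.3 cm

Lens 1: 1/d_i1 = 1/f₁ − 1/d_o1 = 1/(21.0) − 1/(135) = 0.04021, so d_i1 = 24.87 cm.
The intermediate image is 24.87 cm to the right of lens 1, which is 47.9 − (24.87) = 23.03 cm to the left of lens 2, so d_o2 = +23.03 cm.
Lens 2 is diverging, so f₂ = −22.0 cm.
Lens 2: 1/d_i2 = 1/f₂ − 1/d_o2 = 1/(-22.0) − 1/(23.03) = -0.08888, so d_i2 = -11.3 cm.
The final image is virtual, 11.3 cm to the left of lens 2 (overall magnification ≈ -0.090).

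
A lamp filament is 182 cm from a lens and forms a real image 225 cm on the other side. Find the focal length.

f = 101 cm (converging)

Real image ⇒ d_i = +225 cm.
1/f = 1/d_o + 1/d_i = 1/(182) + 1/(225) = 0.009939, so f = 101 cm.
Since f is positive, the lens is converging.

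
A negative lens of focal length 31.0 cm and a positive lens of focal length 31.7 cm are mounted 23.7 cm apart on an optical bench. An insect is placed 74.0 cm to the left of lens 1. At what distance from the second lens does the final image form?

104 cm

Lens 1 is diverging, so f₁ = −31.0 cm.
Lens 1: 1/d_i1 = 1/f₁ − 1/d_o1 = 1/(-31.0) − 1/(74.0) = -0.04577, so d_i1 = -21.85 cm.
The intermediate image is 21.85 cm to the left of lens 1 (virtual), which is 23.7 − (-21.85) = 45.55 cm to the left of lens 2, so d_o2 = +45.55 cm.
Lens 2: 1/d_i2 = 1/f₂ − 1/d_o2 = 1/(31.7) − 1/(45.55) = 0.009592, so d_i2 = 104 cm.
The final image is real, 104 cm to the right of lens 2 (overall magnification ≈ -0.68).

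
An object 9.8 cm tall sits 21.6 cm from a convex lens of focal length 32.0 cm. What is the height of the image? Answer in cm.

1/d_i = 1/f − 1/d_o = 1/(32.00) − 1/(21.6) = -0.01505, so d_i = -66.46 cm.
m = −d_i/d_o = +3.077.
|h_i| = |m|·h_o = 3.077 × 9.8 = 30.2 cm. The image is virtual, upright and enlarged, on the same side as the object.

30.2 cm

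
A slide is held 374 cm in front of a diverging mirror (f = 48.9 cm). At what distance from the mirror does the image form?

For a diverging mirror, f = -48.9 cm.
Mirror equation: 1/d_i = 1/f − 1/d_o = 1/(-48.90) − 1/(374) = -0.02045 − 0.002674 = -0.02312, so d_i = -43.2 cm.
The image is virtual, upright and reduced, behind the mirror.

43.2 cm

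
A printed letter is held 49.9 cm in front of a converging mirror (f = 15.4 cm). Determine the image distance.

22.3 cm

Mirror equation: 1/v = 1/f − 1/u = 1/(15.40) − 1/(49.9) = 0.06494 − 0.02004 = 0.04489, so v = 22.3 cm.
The image is real, inverted and reduced, in front of the mirror.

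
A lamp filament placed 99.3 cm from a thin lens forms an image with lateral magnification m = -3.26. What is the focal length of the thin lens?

f = 76.0 cm (converging)

m = −d_i/d_o ⇒ d_i = −m·d_o = −(-3.26)·(99.3) = 323.7 cm.
1/f = 1/d_o + 1/d_i = 1/(99.3) + 1/(323.7) = 0.01316, so f = 76.0 cm.
Since f is positive, the thin lens is converging.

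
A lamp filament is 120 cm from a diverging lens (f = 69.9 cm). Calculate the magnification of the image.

m = +0.368

For a diverging lens, f = -69.9 cm.
1/d_i = 1/f − 1/d_o = 1/(-69.90) − 1/(120) = -0.02264, so d_i = -44.17 cm.
m = −d_i/d_o = −(-44.17)/(120) = +0.368.
The image is virtual, upright and reduced, on the same side as the object.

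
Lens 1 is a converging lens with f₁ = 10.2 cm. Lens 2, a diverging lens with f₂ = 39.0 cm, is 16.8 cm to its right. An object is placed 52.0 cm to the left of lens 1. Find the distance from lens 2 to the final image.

Lens 1: 1/d_i1 = 1/f₁ − 1/d_o1 = 1/(10.2) − 1/(52.0) = 0.07881, so d_i1 = 12.69 cm.
The intermediate image is 12.69 cm to the right of lens 1, which is 16.8 − (12.69) = 4.110 cm to the left of lens 2, so d_o2 = +4.110 cm.
Lens 2 is diverging, so f₂ = −39.0 cm.
Lens 2: 1/d_i2 = 1/f₂ − 1/d_o2 = 1/(-39.0) − 1/(4.110) = -0.2690, so d_i2 = -3.72 cm.
The final image is virtual, 3.72 cm to the left of lens 2 (overall magnification ≈ -0.22).

3.72 cm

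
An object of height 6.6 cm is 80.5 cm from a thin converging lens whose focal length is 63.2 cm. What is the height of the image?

24.1 cm

1/d_i = 1/f − 1/d_o = 1/(63.20) − 1/(80.5) = 0.003400, so d_i = 294.1 cm.
m = −d_i/d_o = -3.653.
|h_i| = |m|·h_o = 3.653 × 6.6 = 24.1 cm. The image is real, inverted and enlarged, on the far side of the lens.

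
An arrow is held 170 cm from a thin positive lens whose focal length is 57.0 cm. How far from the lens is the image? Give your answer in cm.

85.8 cm

Thin-lens equation: 1/s_i = 1/f − 1/s_o = 1/(57.00) − 1/(170) = 0.01754 − 0.005882 = 0.01166, so s_i = 85.8 cm.
The image is real, inverted and reduced, on the far side of the lens.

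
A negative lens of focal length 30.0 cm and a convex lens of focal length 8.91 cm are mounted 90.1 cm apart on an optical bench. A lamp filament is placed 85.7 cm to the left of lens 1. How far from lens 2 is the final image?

Lens 1 is diverging, so f₁ = −30.0 cm.
Lens 1: 1/d_i1 = 1/f₁ − 1/d_o1 = 1/(-30.0) − 1/(85.7) = -0.04500, so d_i1 = -22.22 cm.
The intermediate image is 22.22 cm to the left of lens 1 (virtual), which is 90.1 − (-22.22) = 112.3 cm to the left of lens 2, so d_o2 = +112.3 cm.
Lens 2: 1/d_i2 = 1/f₂ − 1/d_o2 = 1/(8.91) − 1/(112.3) = 0.1033, so d_i2 = 9.68 cm.
The final image is real, 9.68 cm to the right of lens 2 (overall magnification ≈ -0.022).

9.68 cm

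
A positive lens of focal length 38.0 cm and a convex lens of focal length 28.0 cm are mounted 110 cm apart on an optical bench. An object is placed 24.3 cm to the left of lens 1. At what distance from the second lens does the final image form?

33.2 cm

Lens 1: 1/d_i1 = 1/f₁ − 1/d_o1 = 1/(38.0) − 1/(24.3) = -0.01484, so d_i1 = -67.40 cm.
The intermediate image is 67.40 cm to the left of lens 1 (virtual), which is 110 − (-67.40) = 177.4 cm to the left of lens 2, so d_o2 = +177.4 cm.
Lens 2: 1/d_i2 = 1/f₂ − 1/d_o2 = 1/(28.0) − 1/(177.4) = 0.03008, so d_i2 = 33.2 cm.
The final image is real, 33.2 cm to the right of lens 2 (overall magnification ≈ -0.52).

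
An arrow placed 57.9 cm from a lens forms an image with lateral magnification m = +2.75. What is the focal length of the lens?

f = 91.0 cm (converging)

m = −d_i/d_o ⇒ d_i = −m·d_o = −(+2.75)·(57.9) = -159.2 cm.
1/f = 1/d_o + 1/d_i = 1/(57.9) + 1/(-159.2) = 0.01099, so f = 91.0 cm.
Since f is positive, the lens is converging.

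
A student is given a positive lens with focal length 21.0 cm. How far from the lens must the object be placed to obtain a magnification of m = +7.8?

18.3 cm

m = −d_i/d_o ⇒ d_i = −m·d_o.
1/f = 1/d_o + 1/d_i = 1/d_o − 1/(m·d_o) = (1 − 1/m)/d_o, so d_o = f(1 − 1/m) = (21.00)(1 − 1/(+7.8)) = 18.3 cm.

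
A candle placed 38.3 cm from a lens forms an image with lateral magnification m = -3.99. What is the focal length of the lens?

m = −d_i/d_o ⇒ d_i = −m·d_o = −(-3.99)·(38.3) = 152.8 cm.
1/f = 1/d_o + 1/d_i = 1/(38.3) + 1/(152.8) = 0.03265, so f = 30.6 cm.
Since f is positive, the lens is converging.

f = 30.6 cm (converging)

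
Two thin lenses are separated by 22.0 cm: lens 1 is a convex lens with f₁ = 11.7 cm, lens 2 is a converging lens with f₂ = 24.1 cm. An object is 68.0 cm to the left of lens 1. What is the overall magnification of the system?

m = -0.309

Lens 1: 1/d_i1 = 1/(11.7) − 1/(68.0) = 0.07076, so d_i1 = 14.13 cm; m₁ = −d_i1/d_o1 = -0.2078.
d_o2 = 22.0 − (14.13) = 7.870 cm.
Lens 2: 1/d_i2 = 1/(24.1) − 1/(7.870) = -0.08557, so d_i2 = -11.69 cm; m₂ = −d_i2/d_o2 = +1.485.
m = m₁·m₂ = (-0.2078)(+1.485) = -0.309.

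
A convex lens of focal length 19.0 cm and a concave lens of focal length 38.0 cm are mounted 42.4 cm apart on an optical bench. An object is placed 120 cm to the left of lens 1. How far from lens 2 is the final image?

Lens 1: 1/d_i1 = 1/f₁ − 1/d_o1 = 1/(19.0) − 1/(120) = 0.04430, so d_i1 = 22.57 cm.
The intermediate image is 22.57 cm to the right of lens 1, which is 42.4 − (22.57) = 19.83 cm to the left of lens 2, so d_o2 = +19.83 cm.
Lens 2 is diverging, so f₂ = −38.0 cm.
Lens 2: 1/d_i2 = 1/f₂ − 1/d_o2 = 1/(-38.0) − 1/(19.83) = -0.07674, so d_i2 = -13.0 cm.
The final image is virtual, 13.0 cm to the left of lens 2 (overall magnification ≈ -0.12).

13.0 cm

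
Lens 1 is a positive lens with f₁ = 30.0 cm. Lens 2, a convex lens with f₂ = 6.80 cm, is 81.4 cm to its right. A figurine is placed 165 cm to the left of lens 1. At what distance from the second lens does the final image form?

Lens 1: 1/d_i1 = 1/f₁ − 1/d_o1 = 1/(30.0) − 1/(165) = 0.02727, so d_i1 = 36.67 cm.
The intermediate image is 36.67 cm to the right of lens 1, which is 81.4 − (36.67) = 44.73 cm to the left of lens 2, so d_o2 = +44.73 cm.
Lens 2: 1/d_i2 = 1/f₂ − 1/d_o2 = 1/(6.80) − 1/(44.73) = 0.1247, so d_i2 = 8.02 cm.
The final image is real, 8.02 cm to the right of lens 2 (overall magnification ≈ 0.040).

8.02 cm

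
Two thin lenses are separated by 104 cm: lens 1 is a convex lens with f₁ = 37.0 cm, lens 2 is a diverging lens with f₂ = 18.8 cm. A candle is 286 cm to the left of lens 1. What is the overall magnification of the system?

Lens 1: 1/d_i1 = 1/(37.0) − 1/(286) = 0.02353, so d_i1 = 42.50 cm; m₁ = −d_i1/d_o1 = -0.1486.
d_o2 = 104 − (42.50) = 61.50 cm.
f₂ = −18.8 cm (diverging).
Lens 2: 1/d_i2 = 1/(-18.8) − 1/(61.50) = -0.06945, so d_i2 = -14.40 cm; m₂ = −d_i2/d_o2 = +0.2341.
m = m₁·m₂ = (-0.1486)(+0.2341) = -0.0348.

m = -0.0348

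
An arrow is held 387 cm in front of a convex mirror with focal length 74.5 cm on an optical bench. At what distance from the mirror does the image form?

62.5 cm

For a convex mirror, f = -74.5 cm.
Mirror equation: 1/d_i = 1/f − 1/d_o = 1/(-74.50) − 1/(387) = -0.01342 − 0.002584 = -0.01601, so d_i = -62.5 cm.
The image is virtual, upright and reduced, behind the mirror.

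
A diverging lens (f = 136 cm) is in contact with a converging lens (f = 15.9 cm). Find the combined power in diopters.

P₁ = 1/f₁ = 1/(-1.36 m) = -0.7353 D; P₂ = 1/f₂ = 1/(0.159 m) = +6.289 D.
For thin lenses in contact, P = P₁ + P₂ = (-0.7353) + (+6.289) = +5.55 D.

P = +5.55 D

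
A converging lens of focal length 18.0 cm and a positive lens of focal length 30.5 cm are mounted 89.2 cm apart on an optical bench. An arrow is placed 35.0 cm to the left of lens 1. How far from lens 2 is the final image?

Lens 1: 1/d_i1 = 1/f₁ − 1/d_o1 = 1/(18.0) − 1/(35.0) = 0.02698, so d_i1 = 37.06 cm.
The intermediate image is 37.06 cm to the right of lens 1, which is 89.2 − (37.06) = 52.14 cm to the left of lens 2, so d_o2 = +52.14 cm.
Lens 2: 1/d_i2 = 1/f₂ − 1/d_o2 = 1/(30.5) − 1/(52.14) = 0.01361, so d_i2 = 73.5 cm.
The final image is real, 73.5 cm to the right of lens 2 (overall magnification ≈ 1.5).

73.5 cm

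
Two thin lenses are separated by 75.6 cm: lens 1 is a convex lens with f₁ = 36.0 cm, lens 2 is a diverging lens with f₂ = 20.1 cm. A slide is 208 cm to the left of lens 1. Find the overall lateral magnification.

Lens 1: 1/d_i1 = 1/(36.0) − 1/(208) = 0.02297, so d_i1 = 43.53 cm; m₁ = −d_i1/d_o1 = -0.2093.
d_o2 = 75.6 − (43.53) = 32.07 cm.
f₂ = −20.1 cm (diverging).
Lens 2: 1/d_i2 = 1/(-20.1) − 1/(32.07) = -0.08093, so d_i2 = -12.36 cm; m₂ = −d_i2/d_o2 = +0.3853.
m = m₁·m₂ = (-0.2093)(+0.3853) = -0.0806.

m = -0.0806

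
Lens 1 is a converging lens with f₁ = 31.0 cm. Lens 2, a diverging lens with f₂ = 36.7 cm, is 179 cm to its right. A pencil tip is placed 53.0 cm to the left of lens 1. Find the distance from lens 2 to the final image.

Lens 1: 1/d_i1 = 1/f₁ − 1/d_o1 = 1/(31.0) − 1/(53.0) = 0.01339, so d_i1 = 74.68 cm.
The intermediate image is 74.68 cm to the right of lens 1, which is 179 − (74.68) = 104.3 cm to the left of lens 2, so d_o2 = +104.3 cm.
Lens 2 is diverging, so f₂ = −36.7 cm.
Lens 2: 1/d_i2 = 1/f₂ − 1/d_o2 = 1/(-36.7) − 1/(104.3) = -0.03684, so d_i2 = -27.1 cm.
The final image is virtual, 27.1 cm to the left of lens 2 (overall magnification ≈ -0.37).

27.1 cm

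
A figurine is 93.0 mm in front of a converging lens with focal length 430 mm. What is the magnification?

m = +1.28

1/d_i = 1/f − 1/d_o = 1/(430.0) − 1/(93.0) = -0.008427, so d_i = -118.7 mm.
m = −d_i/d_o = −(-118.7)/(93.0) = +1.28.
The image is virtual, upright and enlarged, on the same side as the object.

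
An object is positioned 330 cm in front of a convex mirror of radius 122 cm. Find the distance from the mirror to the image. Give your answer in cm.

f = R/2 = 122/2 = 61.00 cm; for a convex mirror, f = -61.00 cm.
Mirror equation: 1/s_i = 1/f − 1/s_o = 1/(-61.00) − 1/(330) = -0.01639 − 0.003030 = -0.01942, so s_i = -51.5 cm.
The image is virtual, upright and reduced, behind the mirror.

51.5 cm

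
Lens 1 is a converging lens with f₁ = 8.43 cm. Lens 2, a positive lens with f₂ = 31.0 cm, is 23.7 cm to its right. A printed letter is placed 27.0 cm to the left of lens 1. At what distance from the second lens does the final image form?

Lens 1: 1/d_i1 = 1/f₁ − 1/d_o1 = 1/(8.43) − 1/(27.0) = 0.08159, so d_i1 = 12.26 cm.
The intermediate image is 12.26 cm to the right of lens 1, which is 23.7 − (12.26) = 11.44 cm to the left of lens 2, so d_o2 = +11.44 cm.
Lens 2: 1/d_i2 = 1/f₂ − 1/d_o2 = 1/(31.0) − 1/(11.44) = -0.05515, so d_i2 = -18.1 cm.
The final image is virtual, 18.1 cm to the left of lens 2 (overall magnification ≈ -0.72).

18.1 cm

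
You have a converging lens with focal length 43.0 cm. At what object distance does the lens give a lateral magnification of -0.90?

90.8 cm

m = −d_i/d_o ⇒ d_i = −m·d_o.
1/f = 1/d_o + 1/d_i = 1/d_o − 1/(m·d_o) = (1 − 1/m)/d_o, so d_o = f(1 − 1/m) = (43.00)(1 − 1/(-0.90)) = 90.8 cm.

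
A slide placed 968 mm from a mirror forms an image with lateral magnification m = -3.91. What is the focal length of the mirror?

f = 771 mm (concave)

m = −d_i/d_o ⇒ d_i = −m·d_o = −(-3.91)·(968) = 3785 mm.
1/f = 1/d_o + 1/d_i = 1/(968) + 1/(3785) = 0.001297, so f = 771 mm.
Since f is positive, the mirror is concave.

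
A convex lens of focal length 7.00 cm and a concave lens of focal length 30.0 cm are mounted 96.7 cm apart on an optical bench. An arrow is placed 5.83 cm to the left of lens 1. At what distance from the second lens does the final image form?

24.4 cm

Lens 1: 1/d_i1 = 1/f₁ − 1/d_o1 = 1/(7.00) − 1/(5.83) = -0.02867, so d_i1 = -34.88 cm.
The intermediate image is 34.88 cm to the left of lens 1 (virtual), which is 96.7 − (-34.88) = 131.6 cm to the left of lens 2, so d_o2 = +131.6 cm.
Lens 2 is diverging, so f₂ = −30.0 cm.
Lens 2: 1/d_i2 = 1/f₂ − 1/d_o2 = 1/(-30.0) − 1/(131.6) = -0.04093, so d_i2 = -24.4 cm.
The final image is virtual, 24.4 cm to the left of lens 2 (overall magnification ≈ 1.1).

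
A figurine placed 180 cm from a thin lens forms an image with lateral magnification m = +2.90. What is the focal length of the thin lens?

f = 275 cm (converging)

m = −d_i/d_o ⇒ d_i = −m·d_o = −(+2.90)·(180) = -522.0 cm.
1/f = 1/d_o + 1/d_i = 1/(180) + 1/(-522.0) = 0.003640, so f = 275 cm.
Since f is positive, the thin lens is converging.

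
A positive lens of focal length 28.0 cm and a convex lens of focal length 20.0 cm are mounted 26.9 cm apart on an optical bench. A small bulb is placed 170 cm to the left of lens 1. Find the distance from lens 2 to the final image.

4.97 cm

Lens 1: 1/d_i1 = 1/f₁ − 1/d_o1 = 1/(28.0) − 1/(170) = 0.02983, so d_i1 = 33.52 cm.
The intermediate image is 33.52 cm to the right of lens 1, which lies 6.620 cm to the right of lens 2 — a virtual object — so d_o2 = −6.620 cm.
Lens 2: 1/d_i2 = 1/f₂ − 1/d_o2 = 1/(20.0) − 1/(-6.620) = 0.2011, so d_i2 = 4.97 cm.
The final image is real, 4.97 cm to the right of lens 2 (overall magnification ≈ -0.15).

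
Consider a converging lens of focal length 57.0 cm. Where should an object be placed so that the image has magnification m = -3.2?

74.8 cm

m = −d_i/d_o ⇒ d_i = −m·d_o.
1/f = 1/d_o + 1/d_i = 1/d_o − 1/(m·d_o) = (1 − 1/m)/d_o, so d_o = f(1 − 1/m) = (57.00)(1 − 1/(-3.2)) = 74.8 cm.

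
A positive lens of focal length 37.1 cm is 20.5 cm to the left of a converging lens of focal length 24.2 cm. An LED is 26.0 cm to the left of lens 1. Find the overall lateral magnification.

m = -0.972

Lens 1: 1/d_i1 = 1/(37.1) − 1/(26.0) = -0.01151, so d_i1 = -86.90 cm; m₁ = −d_i1/d_o1 = +3.342.
d_o2 = 20.5 − (-86.90) = 107.4 cm.
Lens 2: 1/d_i2 = 1/(24.2) − 1/(107.4) = 0.03201, so d_i2 = 31.24 cm; m₂ = −d_i2/d_o2 = -0.2909.
m = m₁·m₂ = (+3.342)(-0.2909) = -0.972.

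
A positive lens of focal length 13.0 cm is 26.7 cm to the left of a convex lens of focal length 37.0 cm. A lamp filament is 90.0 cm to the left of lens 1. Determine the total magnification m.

m = -0.245

Lens 1: 1/d_i1 = 1/(13.0) − 1/(90.0) = 0.06581, so d_i1 = 15.19 cm; m₁ = −d_i1/d_o1 = -0.1688.
d_o2 = 26.7 − (15.19) = 11.51 cm.
Lens 2: 1/d_i2 = 1/(37.0) − 1/(11.51) = -0.05985, so d_i2 = -16.71 cm; m₂ = −d_i2/d_o2 = +1.452.
m = m₁·m₂ = (-0.1688)(+1.452) = -0.245.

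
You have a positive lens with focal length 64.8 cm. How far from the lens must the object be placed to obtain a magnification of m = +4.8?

m = −d_i/d_o ⇒ d_i = −m·d_o.
1/f = 1/d_o + 1/d_i = 1/d_o − 1/(m·d_o) = (1 − 1/m)/d_o, so d_o = f(1 − 1/m) = (64.80)(1 − 1/(+4.8)) = 51.3 cm.

51.3 cm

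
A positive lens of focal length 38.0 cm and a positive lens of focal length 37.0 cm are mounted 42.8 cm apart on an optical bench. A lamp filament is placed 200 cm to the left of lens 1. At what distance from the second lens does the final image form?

3.70 cm

Lens 1: 1/d_i1 = 1/f₁ − 1/d_o1 = 1/(38.0) − 1/(200) = 0.02132, so d_i1 = 46.91 cm.
The intermediate image is 46.91 cm to the right of lens 1, which lies 4.110 cm to the right of lens 2 — a virtual object — so d_o2 = −4.110 cm.
Lens 2: 1/d_i2 = 1/f₂ − 1/d_o2 = 1/(37.0) − 1/(-4.110) = 0.2703, so d_i2 = 3.70 cm.
The final image is real, 3.70 cm to the right of lens 2 (overall magnification ≈ -0.21).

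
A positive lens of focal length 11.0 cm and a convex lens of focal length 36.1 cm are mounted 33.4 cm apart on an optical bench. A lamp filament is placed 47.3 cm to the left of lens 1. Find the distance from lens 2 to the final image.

Lens 1: 1/d_i1 = 1/f₁ − 1/d_o1 = 1/(11.0) − 1/(47.3) = 0.06977, so d_i1 = 14.33 cm.
The intermediate image is 14.33 cm to the right of lens 1, which is 33.4 − (14.33) = 19.07 cm to the left of lens 2, so d_o2 = +19.07 cm.
Lens 2: 1/d_i2 = 1/f₂ − 1/d_o2 = 1/(36.1) − 1/(19.07) = -0.02474, so d_i2 = -40.4 cm.
The final image is virtual, 40.4 cm to the left of lens 2 (overall magnification ≈ -0.64).

40.4 cm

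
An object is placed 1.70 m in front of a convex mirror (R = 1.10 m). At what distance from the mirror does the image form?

f = R/2 = 1.10/2 = 0.5500 m; for a convex mirror, f = -0.5500 m.
Mirror equation: 1/d_i = 1/f − 1/d_o = 1/(-0.5500) − 1/(1.70) = -1.818 − 0.5882 = -2.406, so d_i = -0.416 m.
The image is virtual, upright and reduced, behind the mirror.

0.416 m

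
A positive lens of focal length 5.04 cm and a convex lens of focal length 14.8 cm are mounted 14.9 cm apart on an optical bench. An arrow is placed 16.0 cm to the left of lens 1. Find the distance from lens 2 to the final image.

Lens 1: 1/d_i1 = 1/f₁ − 1/d_o1 = 1/(5.04) − 1/(16.0) = 0.1359, so d_i1 = 7.358 cm.
The intermediate image is 7.358 cm to the right of lens 1, which is 14.9 − (7.358) = 7.542 cm to the left of lens 2, so d_o2 = +7.542 cm.
Lens 2: 1/d_i2 = 1/f₂ − 1/d_o2 = 1/(14.8) − 1/(7.542) = -0.06502, so d_i2 = -15.4 cm.
The final image is virtual, 15.4 cm to the left of lens 2 (overall magnification ≈ -0.94).

15.4 cm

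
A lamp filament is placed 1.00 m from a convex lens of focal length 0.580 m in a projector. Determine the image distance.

1.38 m

Thin-lens equation: 1/s_i = 1/f − 1/s_o = 1/(0.5800) − 1/(1.00) = 1.724 − 1.000 = 0.7241, so s_i = 1.38 m.
The image is real, inverted and enlarged, on the far side of the lens.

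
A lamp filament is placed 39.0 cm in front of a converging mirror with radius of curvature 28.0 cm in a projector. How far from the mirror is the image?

f = R/2 = 28.0/2 = 14.00 cm.
Mirror equation: 1/q = 1/f − 1/p = 1/(14.00) − 1/(39.0) = 0.07143 − 0.02564 = 0.04579, so q = 21.8 cm.
The image is real, inverted and reduced, in front of the mirror.

21.8 cm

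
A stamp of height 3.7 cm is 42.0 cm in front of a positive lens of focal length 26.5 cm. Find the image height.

6.33 cm

1/d_i = 1/f − 1/d_o = 1/(26.50) − 1/(42.0) = 0.01393, so d_i = 71.81 cm.
m = −d_i/d_o = -1.710.
|h_i| = |m|·h_o = 1.710 × 3.7 = 6.33 cm. The image is real, inverted and enlarged, on the far side of the lens.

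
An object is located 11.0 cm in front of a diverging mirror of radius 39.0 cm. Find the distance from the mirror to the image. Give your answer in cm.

f = R/2 = 39.0/2 = 19.50 cm; for a diverging mirror, f = -19.50 cm.
Mirror equation: 1/v = 1/f − 1/u = 1/(-19.50) − 1/(11.0) = -0.05128 − 0.09091 = -0.1422, so v = -7.03 cm.
The image is virtual, upright and reduced, behind the mirror.

7.03 cm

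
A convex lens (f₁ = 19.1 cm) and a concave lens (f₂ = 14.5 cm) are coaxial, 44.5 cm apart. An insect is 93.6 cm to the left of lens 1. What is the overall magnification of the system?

Lens 1: 1/d_i1 = 1/(19.1) − 1/(93.6) = 0.04167, so d_i1 = 24.00 cm; m₁ = −d_i1/d_o1 = -0.2564.
d_o2 = 44.5 − (24.00) = 20.50 cm.
f₂ = −14.5 cm (diverging).
Lens 2: 1/d_i2 = 1/(-14.5) − 1/(20.50) = -0.1177, so d_i2 = -8.493 cm; m₂ = −d_i2/d_o2 = +0.4143.
m = m₁·m₂ = (-0.2564)(+0.4143) = -0.106.

m = -0.106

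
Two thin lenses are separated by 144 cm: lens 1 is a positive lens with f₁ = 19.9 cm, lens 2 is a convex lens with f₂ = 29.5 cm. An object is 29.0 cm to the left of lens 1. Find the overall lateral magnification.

m = +1.26

Lens 1: 1/d_i1 = 1/(19.9) − 1/(29.0) = 0.01577, so d_i1 = 63.42 cm; m₁ = −d_i1/d_o1 = -2.187.
d_o2 = 144 − (63.42) = 80.58 cm.
Lens 2: 1/d_i2 = 1/(29.5) − 1/(80.58) = 0.02149, so d_i2 = 46.54 cm; m₂ = −d_i2/d_o2 = -0.5775.
m = m₁·m₂ = (-2.187)(-0.5775) = +1.26.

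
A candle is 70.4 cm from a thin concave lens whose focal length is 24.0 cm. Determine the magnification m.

m = +0.254

For a concave lens, f = -24.0 cm.
1/d_i = 1/f − 1/d_o = 1/(-24.00) − 1/(70.4) = -0.05587, so d_i = -17.90 cm.
m = −d_i/d_o = −(-17.90)/(70.4) = +0.254.
The image is virtual, upright and reduced, on the same side as the object.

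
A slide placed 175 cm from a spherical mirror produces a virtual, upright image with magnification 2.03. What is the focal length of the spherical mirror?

m = −d_i/d_o ⇒ d_i = −m·d_o = −(+2.03)·(175) = -355.2 cm.
1/f = 1/d_o + 1/d_i = 1/(175) + 1/(-355.2) = 0.002899, so f = 345 cm.
Since f is positive, the spherical mirror is concave.

f = 345 cm (concave)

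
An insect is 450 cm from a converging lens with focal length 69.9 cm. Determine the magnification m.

1/d_i = 1/f − 1/d_o = 1/(69.90) − 1/(450) = 0.01208, so d_i = 82.75 cm.
m = −d_i/d_o = −(82.75)/(450) = -0.184.
The image is real, inverted and reduced, on the far side of the lens.

m = -0.184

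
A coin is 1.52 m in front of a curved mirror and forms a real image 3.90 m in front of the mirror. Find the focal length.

Real image ⇒ d_i = +3.90 m.
1/f = 1/d_o + 1/d_i = 1/(1.52) + 1/(3.90) = 0.9143, so f = 1.09 m.
Since f is positive, the curved mirror is concave.

f = 1.09 m (concave)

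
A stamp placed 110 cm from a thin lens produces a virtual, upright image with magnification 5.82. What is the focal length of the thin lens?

m = −d_i/d_o ⇒ d_i = −m·d_o = −(+5.82)·(110) = -640.2 cm.
1/f = 1/d_o + 1/d_i = 1/(110) + 1/(-640.2) = 0.007529, so f = 133 cm.
Since f is positive, the thin lens is converging.

f = 133 cm (converging)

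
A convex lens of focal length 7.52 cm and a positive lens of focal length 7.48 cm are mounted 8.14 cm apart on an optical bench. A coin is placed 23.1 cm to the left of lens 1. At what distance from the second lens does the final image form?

Lens 1: 1/d_i1 = 1/f₁ − 1/d_o1 = 1/(7.52) − 1/(23.1) = 0.08969, so d_i1 = 11.15 cm.
The intermediate image is 11.15 cm to the right of lens 1, which lies 3.010 cm to the right of lens 2 — a virtual object — so d_o2 = −3.010 cm.
Lens 2: 1/d_i2 = 1/f₂ − 1/d_o2 = 1/(7.48) − 1/(-3.010) = 0.4659, so d_i2 = 2.15 cm.
The final image is real, 2.15 cm to the right of lens 2 (overall magnification ≈ -0.34).

2.15 cm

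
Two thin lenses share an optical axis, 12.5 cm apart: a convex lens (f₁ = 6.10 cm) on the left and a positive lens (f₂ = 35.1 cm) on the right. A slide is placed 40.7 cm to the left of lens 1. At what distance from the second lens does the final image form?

Lens 1: 1/d_i1 = 1/f₁ − 1/d_o1 = 1/(6.10) − 1/(40.7) = 0.1394, so d_i1 = 7.175 cm.
The intermediate image is 7.175 cm to the right of lens 1, which is 12.5 − (7.175) = 5.325 cm to the left of lens 2, so d_o2 = +5.325 cm.
Lens 2: 1/d_i2 = 1/f₂ − 1/d_o2 = 1/(35.1) − 1/(5.325) = -0.1593, so d_i2 = -6.28 cm.
The final image is virtual, 6.28 cm to the left of lens 2 (overall magnification ≈ -0.21).

6.28 cm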